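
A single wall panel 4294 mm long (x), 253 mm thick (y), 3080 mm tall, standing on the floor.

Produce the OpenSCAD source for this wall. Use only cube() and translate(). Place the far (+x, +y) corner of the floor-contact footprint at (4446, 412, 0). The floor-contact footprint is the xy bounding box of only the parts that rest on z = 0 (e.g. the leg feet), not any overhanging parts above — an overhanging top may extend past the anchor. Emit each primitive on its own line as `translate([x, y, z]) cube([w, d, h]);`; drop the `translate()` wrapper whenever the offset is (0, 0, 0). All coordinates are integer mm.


translate([152, 159, 0]) cube([4294, 253, 3080]);


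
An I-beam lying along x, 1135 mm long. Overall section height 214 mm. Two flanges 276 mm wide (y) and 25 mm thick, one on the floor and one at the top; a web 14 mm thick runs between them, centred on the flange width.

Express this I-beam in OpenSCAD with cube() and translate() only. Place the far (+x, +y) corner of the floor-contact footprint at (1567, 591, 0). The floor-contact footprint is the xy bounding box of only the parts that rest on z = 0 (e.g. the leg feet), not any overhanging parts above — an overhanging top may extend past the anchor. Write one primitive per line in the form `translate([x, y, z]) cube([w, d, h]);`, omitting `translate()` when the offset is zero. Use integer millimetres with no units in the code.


translate([432, 315, 0]) cube([1135, 276, 25]);
translate([432, 446, 25]) cube([1135, 14, 164]);
translate([432, 315, 189]) cube([1135, 276, 25]);


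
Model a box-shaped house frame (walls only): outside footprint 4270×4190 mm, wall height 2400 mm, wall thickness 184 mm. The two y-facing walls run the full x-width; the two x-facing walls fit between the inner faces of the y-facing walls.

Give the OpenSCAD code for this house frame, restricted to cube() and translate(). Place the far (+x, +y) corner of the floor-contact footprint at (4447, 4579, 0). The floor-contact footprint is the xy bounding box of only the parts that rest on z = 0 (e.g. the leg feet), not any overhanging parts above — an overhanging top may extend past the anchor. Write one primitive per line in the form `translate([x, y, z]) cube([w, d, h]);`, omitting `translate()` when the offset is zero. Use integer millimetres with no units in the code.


translate([177, 389, 0]) cube([4270, 184, 2400]);
translate([177, 4395, 0]) cube([4270, 184, 2400]);
translate([177, 573, 0]) cube([184, 3822, 2400]);
translate([4263, 573, 0]) cube([184, 3822, 2400]);


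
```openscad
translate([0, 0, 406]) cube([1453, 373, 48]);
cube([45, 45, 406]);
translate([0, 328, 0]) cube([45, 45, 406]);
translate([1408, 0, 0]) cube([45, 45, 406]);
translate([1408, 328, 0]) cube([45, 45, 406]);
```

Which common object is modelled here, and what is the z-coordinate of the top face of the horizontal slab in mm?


A bench. The seat-top height is 454 mm.

A long slab on four corner posts — a bench. The slab sits at z = 406 with thickness 48, so the top is 406 + 48 = 454 mm.


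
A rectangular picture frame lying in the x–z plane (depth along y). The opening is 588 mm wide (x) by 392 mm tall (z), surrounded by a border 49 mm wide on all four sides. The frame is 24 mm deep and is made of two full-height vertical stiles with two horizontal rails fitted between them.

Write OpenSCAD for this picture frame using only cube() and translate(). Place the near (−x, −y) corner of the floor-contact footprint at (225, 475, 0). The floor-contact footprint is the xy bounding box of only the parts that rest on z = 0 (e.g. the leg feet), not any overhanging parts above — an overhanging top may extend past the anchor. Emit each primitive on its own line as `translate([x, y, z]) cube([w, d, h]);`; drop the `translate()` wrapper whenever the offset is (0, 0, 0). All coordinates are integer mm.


translate([225, 475, 0]) cube([49, 24, 490]);
translate([862, 475, 0]) cube([49, 24, 490]);
translate([274, 475, 0]) cube([588, 24, 49]);
translate([274, 475, 441]) cube([588, 24, 49]);


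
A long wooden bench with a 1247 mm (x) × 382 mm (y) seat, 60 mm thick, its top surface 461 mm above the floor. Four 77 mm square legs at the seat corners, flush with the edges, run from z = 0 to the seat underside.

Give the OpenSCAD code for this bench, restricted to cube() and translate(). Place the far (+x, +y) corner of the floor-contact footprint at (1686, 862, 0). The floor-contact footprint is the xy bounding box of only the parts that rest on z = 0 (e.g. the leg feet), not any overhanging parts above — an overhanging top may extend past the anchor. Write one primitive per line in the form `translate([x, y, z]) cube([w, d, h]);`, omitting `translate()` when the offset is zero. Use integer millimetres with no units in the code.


translate([439, 480, 401]) cube([1247, 382, 60]);
translate([439, 480, 0]) cube([77, 77, 401]);
translate([439, 785, 0]) cube([77, 77, 401]);
translate([1609, 480, 0]) cube([77, 77, 401]);
translate([1609, 785, 0]) cube([77, 77, 401]);


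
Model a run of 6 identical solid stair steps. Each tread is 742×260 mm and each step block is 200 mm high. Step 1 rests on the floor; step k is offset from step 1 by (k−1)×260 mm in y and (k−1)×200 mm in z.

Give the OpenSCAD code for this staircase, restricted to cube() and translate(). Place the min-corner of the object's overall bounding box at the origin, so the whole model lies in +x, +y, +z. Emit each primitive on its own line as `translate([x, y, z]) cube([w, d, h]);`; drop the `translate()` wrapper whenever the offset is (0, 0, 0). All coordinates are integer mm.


cube([742, 260, 200]);
translate([0, 260, 200]) cube([742, 260, 200]);
translate([0, 520, 400]) cube([742, 260, 200]);
translate([0, 780, 600]) cube([742, 260, 200]);
translate([0, 1040, 800]) cube([742, 260, 200]);
translate([0, 1300, 1000]) cube([742, 260, 200]);


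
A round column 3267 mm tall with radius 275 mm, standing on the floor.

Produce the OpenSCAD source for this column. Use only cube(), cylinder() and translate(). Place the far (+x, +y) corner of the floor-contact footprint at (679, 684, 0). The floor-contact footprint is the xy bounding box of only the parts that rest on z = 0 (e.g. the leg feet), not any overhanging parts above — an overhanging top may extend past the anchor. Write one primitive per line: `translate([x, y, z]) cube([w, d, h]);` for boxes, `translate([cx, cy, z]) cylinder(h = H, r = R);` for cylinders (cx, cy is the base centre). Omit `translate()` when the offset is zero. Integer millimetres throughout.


translate([404, 409, 0]) cylinder(h = 3267, r = 275);


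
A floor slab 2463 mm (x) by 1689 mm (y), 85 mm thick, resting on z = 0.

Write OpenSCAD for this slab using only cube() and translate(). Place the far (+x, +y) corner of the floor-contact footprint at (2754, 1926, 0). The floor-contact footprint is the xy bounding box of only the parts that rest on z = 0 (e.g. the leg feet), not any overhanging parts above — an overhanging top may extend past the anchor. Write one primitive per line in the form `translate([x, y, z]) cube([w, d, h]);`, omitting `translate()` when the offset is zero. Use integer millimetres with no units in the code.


translate([291, 237, 0]) cube([2463, 1689, 85]);


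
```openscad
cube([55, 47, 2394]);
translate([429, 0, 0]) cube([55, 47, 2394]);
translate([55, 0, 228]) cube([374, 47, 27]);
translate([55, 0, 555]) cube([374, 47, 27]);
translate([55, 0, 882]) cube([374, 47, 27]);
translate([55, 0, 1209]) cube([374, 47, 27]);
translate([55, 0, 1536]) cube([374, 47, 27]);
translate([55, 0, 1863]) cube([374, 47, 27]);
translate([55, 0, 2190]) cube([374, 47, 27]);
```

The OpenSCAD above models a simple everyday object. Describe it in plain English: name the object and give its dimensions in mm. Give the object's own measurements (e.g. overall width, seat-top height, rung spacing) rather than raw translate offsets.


A straight ladder. Two 55×47 mm vertical rails, 2394 mm tall, stand 484 mm apart (outside-to-outside) with their front faces coplanar on the −y side. 7 rungs, each 47 mm deep and 27 mm tall, span between the inner faces of the rails, front faces flush with the rails. The lowest rung's underside is at z = 228 mm and rungs are spaced 327 mm apart (underside to underside).


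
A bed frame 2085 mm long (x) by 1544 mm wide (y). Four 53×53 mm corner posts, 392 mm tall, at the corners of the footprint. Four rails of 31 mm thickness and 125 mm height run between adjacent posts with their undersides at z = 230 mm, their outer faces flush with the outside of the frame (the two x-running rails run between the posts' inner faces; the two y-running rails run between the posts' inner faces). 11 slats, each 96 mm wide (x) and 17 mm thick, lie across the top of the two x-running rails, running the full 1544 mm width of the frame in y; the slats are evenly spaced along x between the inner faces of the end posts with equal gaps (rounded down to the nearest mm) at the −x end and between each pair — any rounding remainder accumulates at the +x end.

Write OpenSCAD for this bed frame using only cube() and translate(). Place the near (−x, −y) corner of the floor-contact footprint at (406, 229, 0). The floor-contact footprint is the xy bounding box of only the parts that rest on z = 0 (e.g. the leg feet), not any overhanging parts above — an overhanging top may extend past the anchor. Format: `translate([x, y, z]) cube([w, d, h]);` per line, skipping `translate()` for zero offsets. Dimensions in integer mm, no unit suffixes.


translate([406, 229, 0]) cube([53, 53, 392]);
translate([406, 1720, 0]) cube([53, 53, 392]);
translate([2438, 229, 0]) cube([53, 53, 392]);
translate([2438, 1720, 0]) cube([53, 53, 392]);
translate([459, 229, 230]) cube([1979, 31, 125]);
translate([459, 1742, 230]) cube([1979, 31, 125]);
translate([406, 282, 230]) cube([31, 1438, 125]);
translate([2460, 282, 230]) cube([31, 1438, 125]);
translate([535, 229, 355]) cube([96, 1544, 17]);
translate([707, 229, 355]) cube([96, 1544, 17]);
translate([879, 229, 355]) cube([96, 1544, 17]);
translate([1051, 229, 355]) cube([96, 1544, 17]);
translate([1223, 229, 355]) cube([96, 1544, 17]);
translate([1395, 229, 355]) cube([96, 1544, 17]);
translate([1567, 229, 355]) cube([96, 1544, 17]);
translate([1739, 229, 355]) cube([96, 1544, 17]);
translate([1911, 229, 355]) cube([96, 1544, 17]);
translate([2083, 229, 355]) cube([96, 1544, 17]);
translate([2255, 229, 355]) cube([96, 1544, 17]);


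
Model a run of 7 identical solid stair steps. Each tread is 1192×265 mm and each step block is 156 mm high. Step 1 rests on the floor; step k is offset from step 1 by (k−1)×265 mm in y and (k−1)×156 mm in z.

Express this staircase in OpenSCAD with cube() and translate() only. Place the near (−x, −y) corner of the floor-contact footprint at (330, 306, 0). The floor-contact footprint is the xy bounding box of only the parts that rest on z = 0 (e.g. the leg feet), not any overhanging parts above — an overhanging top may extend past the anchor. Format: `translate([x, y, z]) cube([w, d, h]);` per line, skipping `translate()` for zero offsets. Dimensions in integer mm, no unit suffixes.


translate([330, 306, 0]) cube([1192, 265, 156]);
translate([330, 571, 156]) cube([1192, 265, 156]);
translate([330, 836, 312]) cube([1192, 265, 156]);
translate([330, 1101, 468]) cube([1192, 265, 156]);
translate([330, 1366, 624]) cube([1192, 265, 156]);
translate([330, 1631, 780]) cube([1192, 265, 156]);
translate([330, 1896, 936]) cube([1192, 265, 156]);


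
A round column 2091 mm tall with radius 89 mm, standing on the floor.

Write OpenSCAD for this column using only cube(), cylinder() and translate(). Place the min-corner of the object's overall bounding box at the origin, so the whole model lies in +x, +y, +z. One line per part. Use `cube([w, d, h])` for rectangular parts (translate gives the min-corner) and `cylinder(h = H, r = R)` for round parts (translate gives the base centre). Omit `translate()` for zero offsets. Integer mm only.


translate([89, 89, 0]) cylinder(h = 2091, r = 89);


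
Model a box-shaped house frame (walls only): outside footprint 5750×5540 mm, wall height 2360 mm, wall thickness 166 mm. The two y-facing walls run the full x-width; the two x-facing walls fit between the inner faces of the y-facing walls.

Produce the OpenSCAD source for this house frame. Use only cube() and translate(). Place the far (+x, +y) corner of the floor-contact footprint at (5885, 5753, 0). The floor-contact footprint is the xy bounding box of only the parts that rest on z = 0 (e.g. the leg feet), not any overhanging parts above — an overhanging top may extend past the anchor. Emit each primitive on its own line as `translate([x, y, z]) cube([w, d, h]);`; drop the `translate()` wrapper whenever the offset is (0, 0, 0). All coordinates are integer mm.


translate([135, 213, 0]) cube([5750, 166, 2360]);
translate([135, 5587, 0]) cube([5750, 166, 2360]);
translate([135, 379, 0]) cube([166, 5208, 2360]);
translate([5719, 379, 0]) cube([166, 5208, 2360]);


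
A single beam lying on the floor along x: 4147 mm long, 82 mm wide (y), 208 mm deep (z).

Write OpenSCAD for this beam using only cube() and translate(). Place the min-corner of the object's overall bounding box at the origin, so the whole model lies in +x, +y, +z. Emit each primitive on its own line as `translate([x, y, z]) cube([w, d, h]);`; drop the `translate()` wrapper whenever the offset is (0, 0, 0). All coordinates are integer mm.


cube([4147, 82, 208]);


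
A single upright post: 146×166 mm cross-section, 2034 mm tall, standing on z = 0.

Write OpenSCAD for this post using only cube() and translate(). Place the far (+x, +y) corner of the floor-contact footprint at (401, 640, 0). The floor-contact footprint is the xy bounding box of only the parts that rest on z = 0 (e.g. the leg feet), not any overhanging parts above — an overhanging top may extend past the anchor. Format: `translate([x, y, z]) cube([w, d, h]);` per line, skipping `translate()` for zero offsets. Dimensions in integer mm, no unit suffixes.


translate([255, 474, 0]) cube([146, 166, 2034]);


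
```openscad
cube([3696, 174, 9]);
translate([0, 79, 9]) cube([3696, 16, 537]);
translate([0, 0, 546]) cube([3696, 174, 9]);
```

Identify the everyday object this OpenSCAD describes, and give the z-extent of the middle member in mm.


An I-beam. The web height is 537 mm.

Two wide flanges with a thin centred web — an I-beam. Overall 555 mm minus two 9 mm flanges gives a web of 555 − 2·9 = 537 mm.


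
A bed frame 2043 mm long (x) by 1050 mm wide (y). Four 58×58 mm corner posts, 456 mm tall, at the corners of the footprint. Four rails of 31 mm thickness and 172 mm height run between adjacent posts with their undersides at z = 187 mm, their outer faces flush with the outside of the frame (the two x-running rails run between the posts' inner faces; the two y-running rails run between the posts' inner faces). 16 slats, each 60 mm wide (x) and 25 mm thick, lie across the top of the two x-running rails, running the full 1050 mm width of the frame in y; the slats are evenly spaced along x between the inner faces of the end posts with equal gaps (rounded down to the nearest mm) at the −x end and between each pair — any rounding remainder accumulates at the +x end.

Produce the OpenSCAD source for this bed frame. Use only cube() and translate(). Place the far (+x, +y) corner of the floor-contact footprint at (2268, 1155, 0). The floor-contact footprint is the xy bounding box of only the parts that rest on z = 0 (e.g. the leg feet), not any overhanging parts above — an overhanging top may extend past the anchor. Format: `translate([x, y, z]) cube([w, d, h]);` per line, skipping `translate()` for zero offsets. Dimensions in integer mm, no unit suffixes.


// slat z = rail_z + rail_h = 187 + 172 = 359
// slat gap = ⌊(1927 − 16·60) / 17⌋ = 56
translate([225, 105, 0]) cube([58, 58, 456]);
translate([225, 1097, 0]) cube([58, 58, 456]);
translate([2210, 105, 0]) cube([58, 58, 456]);
translate([2210, 1097, 0]) cube([58, 58, 456]);
translate([283, 105, 187]) cube([1927, 31, 172]);
translate([283, 1124, 187]) cube([1927, 31, 172]);
translate([225, 163, 187]) cube([31, 934, 172]);
translate([2237, 163, 187]) cube([31, 934, 172]);
translate([339, 105, 359]) cube([60, 1050, 25]);
translate([455, 105, 359]) cube([60, 1050, 25]);
translate([571, 105, 359]) cube([60, 1050, 25]);
translate([687, 105, 359]) cube([60, 1050, 25]);
translate([803, 105, 359]) cube([60, 1050, 25]);
translate([919, 105, 359]) cube([60, 1050, 25]);
translate([1035, 105, 359]) cube([60, 1050, 25]);
translate([1151, 105, 359]) cube([60, 1050, 25]);
translate([1267, 105, 359]) cube([60, 1050, 25]);
translate([1383, 105, 359]) cube([60, 1050, 25]);
translate([1499, 105, 359]) cube([60, 1050, 25]);
translate([1615, 105, 359]) cube([60, 1050, 25]);
translate([1731, 105, 359]) cube([60, 1050, 25]);
translate([1847, 105, 359]) cube([60, 1050, 25]);
translate([1963, 105, 359]) cube([60, 1050, 25]);
translate([2079, 105, 359]) cube([60, 1050, 25]);


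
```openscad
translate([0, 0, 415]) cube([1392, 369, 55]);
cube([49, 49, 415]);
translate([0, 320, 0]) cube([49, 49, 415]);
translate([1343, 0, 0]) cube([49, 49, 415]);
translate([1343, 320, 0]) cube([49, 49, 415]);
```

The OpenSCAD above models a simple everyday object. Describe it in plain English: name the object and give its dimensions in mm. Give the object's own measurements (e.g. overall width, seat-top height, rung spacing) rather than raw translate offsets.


A long wooden bench with a 1392 mm (x) × 369 mm (y) seat, 55 mm thick, its top surface 470 mm above the floor. Four 49 mm square legs at the seat corners, flush with the edges, run from z = 0 to the seat underside.


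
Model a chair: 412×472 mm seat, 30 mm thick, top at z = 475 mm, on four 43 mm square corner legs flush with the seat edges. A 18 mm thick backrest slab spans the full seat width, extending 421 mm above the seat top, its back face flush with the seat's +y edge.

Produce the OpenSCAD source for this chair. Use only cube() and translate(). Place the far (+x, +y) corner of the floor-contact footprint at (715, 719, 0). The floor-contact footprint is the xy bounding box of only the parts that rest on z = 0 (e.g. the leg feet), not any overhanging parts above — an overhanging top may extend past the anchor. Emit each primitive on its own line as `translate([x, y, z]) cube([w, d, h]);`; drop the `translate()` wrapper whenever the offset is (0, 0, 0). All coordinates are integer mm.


translate([303, 247, 445]) cube([412, 472, 30]);
translate([303, 247, 0]) cube([43, 43, 445]);
translate([672, 247, 0]) cube([43, 43, 445]);
translate([303, 676, 0]) cube([43, 43, 445]);
translate([672, 676, 0]) cube([43, 43, 445]);
translate([303, 701, 475]) cube([412, 18, 421]);


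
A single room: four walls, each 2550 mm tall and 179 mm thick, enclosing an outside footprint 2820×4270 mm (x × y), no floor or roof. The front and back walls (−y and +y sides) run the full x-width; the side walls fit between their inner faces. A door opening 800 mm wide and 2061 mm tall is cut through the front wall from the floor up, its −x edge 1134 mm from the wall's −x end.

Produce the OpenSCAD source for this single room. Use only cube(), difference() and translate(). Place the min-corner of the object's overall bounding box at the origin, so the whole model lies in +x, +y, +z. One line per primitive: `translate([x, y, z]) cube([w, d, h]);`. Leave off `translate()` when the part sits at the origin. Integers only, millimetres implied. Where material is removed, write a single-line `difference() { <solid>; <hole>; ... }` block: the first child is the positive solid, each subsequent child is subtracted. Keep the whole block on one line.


difference() { cube([2820, 179, 2550]); translate([1134, 0, 0]) cube([800, 179, 2061]); }
translate([0, 4091, 0]) cube([2820, 179, 2550]);
translate([0, 179, 0]) cube([179, 3912, 2550]);
translate([2641, 179, 0]) cube([179, 3912, 2550]);


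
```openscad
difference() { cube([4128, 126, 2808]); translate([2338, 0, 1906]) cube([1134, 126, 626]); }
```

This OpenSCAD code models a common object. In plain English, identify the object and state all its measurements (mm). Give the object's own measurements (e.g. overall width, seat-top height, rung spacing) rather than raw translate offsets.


A wall 4128 mm long (x), 126 mm thick (y), 2808 mm tall, with a rectangular window opening cut through it. The opening is 1134 mm wide and 626 mm tall; its sill is at z = 1906 mm and its near (−x) edge is 2338 mm from the wall's −x end. The opening passes through the full wall thickness.


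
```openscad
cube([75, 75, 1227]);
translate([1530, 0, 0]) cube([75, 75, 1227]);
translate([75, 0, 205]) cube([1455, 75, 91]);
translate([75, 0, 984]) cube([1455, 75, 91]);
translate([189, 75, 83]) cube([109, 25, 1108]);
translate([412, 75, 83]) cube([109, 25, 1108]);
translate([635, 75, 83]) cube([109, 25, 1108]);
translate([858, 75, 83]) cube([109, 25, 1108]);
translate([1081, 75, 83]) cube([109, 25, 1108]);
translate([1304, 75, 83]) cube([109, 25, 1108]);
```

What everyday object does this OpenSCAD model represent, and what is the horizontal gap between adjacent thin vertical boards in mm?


A fence section. The picket gap is 114 mm.

Two posts, two rails, 6 pickets — a fence section. Span 1455 mm holds 6 pickets of 109 mm with 7 equal gaps: ⌊(1455 − 6·109) / 7⌋ = 114 mm.


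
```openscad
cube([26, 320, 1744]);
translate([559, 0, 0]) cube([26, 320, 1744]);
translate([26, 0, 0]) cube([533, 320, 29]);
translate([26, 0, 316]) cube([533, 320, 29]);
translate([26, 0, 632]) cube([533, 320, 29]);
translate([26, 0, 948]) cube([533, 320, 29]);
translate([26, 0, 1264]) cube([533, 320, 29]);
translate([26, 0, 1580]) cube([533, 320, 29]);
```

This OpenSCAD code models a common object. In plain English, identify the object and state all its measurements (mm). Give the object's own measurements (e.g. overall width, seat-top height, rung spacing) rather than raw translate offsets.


An open bookshelf. Two side panels, each 26 mm thick, 320 mm deep and 1744 mm tall, stand 585 mm apart (outside-to-outside). Between them sit 6 shelves, each 29 mm thick and 320 mm deep, spanning the full gap between the sides. The bottom shelf rests on the floor (its underside at z = 0) and the clear gap between one shelf's top and the next shelf's underside is 287 mm.


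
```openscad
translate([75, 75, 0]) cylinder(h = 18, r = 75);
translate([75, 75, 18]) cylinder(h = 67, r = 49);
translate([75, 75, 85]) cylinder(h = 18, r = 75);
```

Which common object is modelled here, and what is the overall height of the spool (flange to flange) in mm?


A spool. The overall height is 103 mm.

Three coaxial cylinders, large–small–large — a spool. Two 18 mm flanges and a 67 mm core give 18 + 67 + 18 = 103 mm.


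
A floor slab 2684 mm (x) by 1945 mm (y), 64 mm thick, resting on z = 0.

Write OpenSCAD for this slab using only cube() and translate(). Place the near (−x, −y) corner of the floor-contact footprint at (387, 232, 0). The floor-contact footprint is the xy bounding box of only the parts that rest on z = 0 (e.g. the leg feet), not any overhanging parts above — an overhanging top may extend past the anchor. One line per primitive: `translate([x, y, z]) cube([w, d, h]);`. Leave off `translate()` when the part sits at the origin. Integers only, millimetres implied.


translate([387, 232, 0]) cube([2684, 1945, 64]);


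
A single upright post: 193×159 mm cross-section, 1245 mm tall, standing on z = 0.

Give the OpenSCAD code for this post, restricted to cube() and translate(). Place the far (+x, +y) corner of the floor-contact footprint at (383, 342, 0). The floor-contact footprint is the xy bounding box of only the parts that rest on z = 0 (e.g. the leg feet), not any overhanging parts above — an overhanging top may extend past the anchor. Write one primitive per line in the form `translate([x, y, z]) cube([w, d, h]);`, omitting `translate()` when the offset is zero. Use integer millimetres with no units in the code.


translate([190, 183, 0]) cube([193, 159, 1245]);


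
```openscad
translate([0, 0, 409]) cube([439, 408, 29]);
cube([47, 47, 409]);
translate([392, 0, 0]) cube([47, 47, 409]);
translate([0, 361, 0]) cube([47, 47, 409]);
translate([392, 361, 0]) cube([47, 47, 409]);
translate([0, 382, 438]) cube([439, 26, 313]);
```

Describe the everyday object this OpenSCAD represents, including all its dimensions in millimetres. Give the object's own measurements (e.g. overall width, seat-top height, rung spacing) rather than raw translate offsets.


A chair. The seat is a 439×408×29 mm slab with its top at z = 438 mm, on four 47×47 mm corner legs (flush with the seat edges, standing on z = 0). A flat backrest 26 mm thick, 313 mm tall, spans the full seat width and rises from the seat top along its +y edge, rear face flush with the rear of the seat.


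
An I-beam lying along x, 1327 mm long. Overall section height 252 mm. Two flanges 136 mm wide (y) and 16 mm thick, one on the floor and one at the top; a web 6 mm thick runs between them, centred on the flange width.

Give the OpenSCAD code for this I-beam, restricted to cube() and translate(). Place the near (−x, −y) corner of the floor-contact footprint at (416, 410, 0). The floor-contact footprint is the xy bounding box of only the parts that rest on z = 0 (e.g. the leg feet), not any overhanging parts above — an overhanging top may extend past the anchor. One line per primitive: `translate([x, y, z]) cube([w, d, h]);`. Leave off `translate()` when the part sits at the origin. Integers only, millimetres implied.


translate([416, 410, 0]) cube([1327, 136, 16]);
translate([416, 475, 16]) cube([1327, 6, 220]);
translate([416, 410, 236]) cube([1327, 136, 16]);


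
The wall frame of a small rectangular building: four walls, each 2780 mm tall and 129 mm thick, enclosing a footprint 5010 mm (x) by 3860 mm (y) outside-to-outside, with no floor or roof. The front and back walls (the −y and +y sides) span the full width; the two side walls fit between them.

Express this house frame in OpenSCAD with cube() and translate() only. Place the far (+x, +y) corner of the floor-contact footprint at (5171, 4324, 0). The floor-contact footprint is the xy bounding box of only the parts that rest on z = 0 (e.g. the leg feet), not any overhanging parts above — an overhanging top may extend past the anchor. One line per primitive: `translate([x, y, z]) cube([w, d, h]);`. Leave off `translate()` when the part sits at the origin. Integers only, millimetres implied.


translate([161, 464, 0]) cube([5010, 129, 2780]);
translate([161, 4195, 0]) cube([5010, 129, 2780]);
translate([161, 593, 0]) cube([129, 3602, 2780]);
translate([5042, 593, 0]) cube([129, 3602, 2780]);


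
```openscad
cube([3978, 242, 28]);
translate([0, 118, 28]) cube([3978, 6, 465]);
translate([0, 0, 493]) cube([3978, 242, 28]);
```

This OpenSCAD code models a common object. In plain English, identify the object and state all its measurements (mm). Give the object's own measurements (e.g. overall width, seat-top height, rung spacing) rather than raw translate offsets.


An I-beam lying along x, 3978 mm long. Overall section height 521 mm. Two flanges 242 mm wide (y) and 28 mm thick, one on the floor and one at the top; a web 6 mm thick runs between them, centred on the flange width.


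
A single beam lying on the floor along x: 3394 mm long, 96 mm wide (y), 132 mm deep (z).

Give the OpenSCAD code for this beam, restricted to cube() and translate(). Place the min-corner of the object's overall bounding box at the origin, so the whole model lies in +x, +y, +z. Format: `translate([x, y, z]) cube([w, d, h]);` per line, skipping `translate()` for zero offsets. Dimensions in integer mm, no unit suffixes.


cube([3394, 96, 132]);


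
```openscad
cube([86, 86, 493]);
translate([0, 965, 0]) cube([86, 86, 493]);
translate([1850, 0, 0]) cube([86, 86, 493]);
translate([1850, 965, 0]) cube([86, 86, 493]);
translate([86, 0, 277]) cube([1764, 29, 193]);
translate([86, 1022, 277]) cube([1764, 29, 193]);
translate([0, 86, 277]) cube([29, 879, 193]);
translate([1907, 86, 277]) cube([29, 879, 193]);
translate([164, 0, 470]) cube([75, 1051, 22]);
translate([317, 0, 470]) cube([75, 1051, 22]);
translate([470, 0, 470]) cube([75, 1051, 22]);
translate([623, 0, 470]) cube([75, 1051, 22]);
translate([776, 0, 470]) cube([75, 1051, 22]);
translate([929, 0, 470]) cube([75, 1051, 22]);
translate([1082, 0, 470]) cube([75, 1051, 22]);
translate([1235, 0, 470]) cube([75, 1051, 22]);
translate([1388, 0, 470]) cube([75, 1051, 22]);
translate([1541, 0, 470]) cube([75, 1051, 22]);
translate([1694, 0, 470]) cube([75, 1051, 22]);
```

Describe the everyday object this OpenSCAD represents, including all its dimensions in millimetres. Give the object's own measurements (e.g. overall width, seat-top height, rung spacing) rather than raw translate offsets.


A bed frame 1936 mm long (x) by 1051 mm wide (y). Four 86×86 mm corner posts, 493 mm tall, at the corners of the footprint. Four rails of 29 mm thickness and 193 mm height run between adjacent posts with their undersides at z = 277 mm, their outer faces flush with the outside of the frame (the two x-running rails run between the posts' inner faces; the two y-running rails run between the posts' inner faces). 11 slats, each 75 mm wide (x) and 22 mm thick, lie across the top of the two x-running rails, running the full 1051 mm width of the frame in y; along x they sit between the end posts with a 78 mm gap after the −x posts and between neighbouring slats, leaving 81 mm before the +x posts.


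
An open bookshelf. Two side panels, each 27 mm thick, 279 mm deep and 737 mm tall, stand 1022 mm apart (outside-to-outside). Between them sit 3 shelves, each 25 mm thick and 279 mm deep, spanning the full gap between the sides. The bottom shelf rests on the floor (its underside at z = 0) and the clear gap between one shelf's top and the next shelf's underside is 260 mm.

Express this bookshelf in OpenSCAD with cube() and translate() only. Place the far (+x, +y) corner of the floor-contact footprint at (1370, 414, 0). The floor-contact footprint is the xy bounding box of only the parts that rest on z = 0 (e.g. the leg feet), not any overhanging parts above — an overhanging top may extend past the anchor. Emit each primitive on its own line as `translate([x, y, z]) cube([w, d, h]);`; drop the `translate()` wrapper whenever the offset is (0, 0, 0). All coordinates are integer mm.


translate([348, 135, 0]) cube([27, 279, 737]);
translate([1343, 135, 0]) cube([27, 279, 737]);
translate([375, 135, 0]) cube([968, 279, 25]);
translate([375, 135, 285]) cube([968, 279, 25]);
translate([375, 135, 570]) cube([968, 279, 25]);


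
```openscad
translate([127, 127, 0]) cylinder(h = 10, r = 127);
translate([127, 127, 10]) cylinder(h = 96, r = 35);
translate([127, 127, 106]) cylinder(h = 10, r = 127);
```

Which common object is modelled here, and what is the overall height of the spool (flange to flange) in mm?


A spool. The overall height is 116 mm.

Three coaxial cylinders, large–small–large — a spool. Two 10 mm flanges and a 96 mm core give 10 + 96 + 10 = 116 mm.


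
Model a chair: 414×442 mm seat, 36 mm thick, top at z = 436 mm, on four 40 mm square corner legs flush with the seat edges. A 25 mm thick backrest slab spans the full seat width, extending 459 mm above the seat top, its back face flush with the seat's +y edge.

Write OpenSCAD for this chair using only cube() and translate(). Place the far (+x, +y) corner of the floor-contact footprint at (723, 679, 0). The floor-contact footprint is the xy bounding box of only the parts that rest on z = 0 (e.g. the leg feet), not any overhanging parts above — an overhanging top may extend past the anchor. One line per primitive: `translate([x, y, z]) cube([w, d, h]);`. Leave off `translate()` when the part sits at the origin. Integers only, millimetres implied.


translate([309, 237, 400]) cube([414, 442, 36]);
translate([309, 237, 0]) cube([40, 40, 400]);
translate([683, 237, 0]) cube([40, 40, 400]);
translate([309, 639, 0]) cube([40, 40, 400]);
translate([683, 639, 0]) cube([40, 40, 400]);
translate([309, 654, 436]) cube([414, 25, 459]);


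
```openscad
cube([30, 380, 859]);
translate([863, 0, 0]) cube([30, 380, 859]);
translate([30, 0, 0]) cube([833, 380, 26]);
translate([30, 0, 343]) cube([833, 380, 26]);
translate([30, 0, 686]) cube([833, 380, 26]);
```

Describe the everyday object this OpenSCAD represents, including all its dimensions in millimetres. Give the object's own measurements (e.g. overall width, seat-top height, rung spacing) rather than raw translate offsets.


An open bookshelf. Two side panels, each 30 mm thick, 380 mm deep and 859 mm tall, stand 893 mm apart (outside-to-outside). Between them sit 3 shelves, each 26 mm thick and 380 mm deep, spanning the full gap between the sides. The bottom shelf rests on the floor (its underside at z = 0) and the clear gap between one shelf's top and the next shelf's underside is 317 mm.


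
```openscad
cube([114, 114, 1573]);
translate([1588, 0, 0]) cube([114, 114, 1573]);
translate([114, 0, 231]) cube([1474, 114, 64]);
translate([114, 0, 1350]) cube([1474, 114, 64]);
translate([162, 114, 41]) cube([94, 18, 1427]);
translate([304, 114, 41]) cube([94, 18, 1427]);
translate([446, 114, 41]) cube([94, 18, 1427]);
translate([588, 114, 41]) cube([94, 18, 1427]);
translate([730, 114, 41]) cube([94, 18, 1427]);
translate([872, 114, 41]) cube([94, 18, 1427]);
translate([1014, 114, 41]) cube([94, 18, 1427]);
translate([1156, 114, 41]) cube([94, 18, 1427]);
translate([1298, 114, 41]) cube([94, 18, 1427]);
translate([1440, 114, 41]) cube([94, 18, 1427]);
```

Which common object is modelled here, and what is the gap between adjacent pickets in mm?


A fence section. The picket gap is 48 mm.

Two posts, two rails, 10 pickets — a fence section. Span 1474 mm holds 10 pickets of 94 mm with 11 equal gaps: ⌊(1474 − 10·94) / 11⌋ = 48 mm.


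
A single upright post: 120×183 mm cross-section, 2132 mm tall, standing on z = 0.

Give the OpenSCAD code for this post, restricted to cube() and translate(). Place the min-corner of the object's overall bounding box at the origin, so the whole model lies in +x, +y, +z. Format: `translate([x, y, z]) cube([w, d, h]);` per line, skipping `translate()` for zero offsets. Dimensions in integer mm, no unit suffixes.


cube([120, 183, 2132]);


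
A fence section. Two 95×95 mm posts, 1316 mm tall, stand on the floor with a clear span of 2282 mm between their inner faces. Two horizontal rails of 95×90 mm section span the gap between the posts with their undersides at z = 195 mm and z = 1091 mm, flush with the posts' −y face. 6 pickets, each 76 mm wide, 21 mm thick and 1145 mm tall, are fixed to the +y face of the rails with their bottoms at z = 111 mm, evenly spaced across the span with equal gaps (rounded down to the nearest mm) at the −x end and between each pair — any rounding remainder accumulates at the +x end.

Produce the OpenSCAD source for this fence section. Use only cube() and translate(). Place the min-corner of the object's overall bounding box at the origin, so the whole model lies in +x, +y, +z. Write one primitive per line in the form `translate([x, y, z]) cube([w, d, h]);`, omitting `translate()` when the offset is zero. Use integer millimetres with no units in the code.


cube([95, 95, 1316]);
translate([2377, 0, 0]) cube([95, 95, 1316]);
translate([95, 0, 195]) cube([2282, 95, 90]);
translate([95, 0, 1091]) cube([2282, 95, 90]);
translate([355, 95, 111]) cube([76, 21, 1145]);
translate([691, 95, 111]) cube([76, 21, 1145]);
translate([1027, 95, 111]) cube([76, 21, 1145]);
translate([1363, 95, 111]) cube([76, 21, 1145]);
translate([1699, 95, 111]) cube([76, 21, 1145]);
translate([2035, 95, 111]) cube([76, 21, 1145]);


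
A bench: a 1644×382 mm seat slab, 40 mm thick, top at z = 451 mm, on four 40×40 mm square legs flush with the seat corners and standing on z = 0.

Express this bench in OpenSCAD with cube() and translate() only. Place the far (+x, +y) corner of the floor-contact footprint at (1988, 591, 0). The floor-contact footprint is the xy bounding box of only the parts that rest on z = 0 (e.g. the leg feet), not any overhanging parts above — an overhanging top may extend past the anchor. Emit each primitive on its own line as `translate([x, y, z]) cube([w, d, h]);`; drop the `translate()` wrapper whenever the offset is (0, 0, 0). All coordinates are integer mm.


// leg_h = 451 − 40 = 411
translate([344, 209, 411]) cube([1644, 382, 40]);
translate([344, 209, 0]) cube([40, 40, 411]);
translate([344, 551, 0]) cube([40, 40, 411]);
translate([1948, 209, 0]) cube([40, 40, 411]);
translate([1948, 551, 0]) cube([40, 40, 411]);


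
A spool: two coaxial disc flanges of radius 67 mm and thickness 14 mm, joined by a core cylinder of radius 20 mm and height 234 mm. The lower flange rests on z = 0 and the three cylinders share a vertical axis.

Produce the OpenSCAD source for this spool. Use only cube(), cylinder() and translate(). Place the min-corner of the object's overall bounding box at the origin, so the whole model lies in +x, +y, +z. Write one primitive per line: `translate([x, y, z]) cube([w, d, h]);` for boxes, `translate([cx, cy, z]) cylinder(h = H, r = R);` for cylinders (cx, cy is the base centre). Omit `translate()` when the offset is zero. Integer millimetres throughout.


translate([67, 67, 0]) cylinder(h = 14, r = 67);
translate([67, 67, 14]) cylinder(h = 234, r = 20);
translate([67, 67, 248]) cylinder(h = 14, r = 67);


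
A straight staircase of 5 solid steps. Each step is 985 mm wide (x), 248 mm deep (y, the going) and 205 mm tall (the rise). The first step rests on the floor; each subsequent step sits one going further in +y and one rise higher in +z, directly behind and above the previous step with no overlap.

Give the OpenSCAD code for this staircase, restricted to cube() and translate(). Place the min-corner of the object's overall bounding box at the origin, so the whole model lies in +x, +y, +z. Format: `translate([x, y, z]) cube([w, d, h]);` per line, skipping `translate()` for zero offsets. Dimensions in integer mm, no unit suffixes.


cube([985, 248, 205]);
translate([0, 248, 205]) cube([985, 248, 205]);
translate([0, 496, 410]) cube([985, 248, 205]);
translate([0, 744, 615]) cube([985, 248, 205]);
translate([0, 992, 820]) cube([985, 248, 205]);


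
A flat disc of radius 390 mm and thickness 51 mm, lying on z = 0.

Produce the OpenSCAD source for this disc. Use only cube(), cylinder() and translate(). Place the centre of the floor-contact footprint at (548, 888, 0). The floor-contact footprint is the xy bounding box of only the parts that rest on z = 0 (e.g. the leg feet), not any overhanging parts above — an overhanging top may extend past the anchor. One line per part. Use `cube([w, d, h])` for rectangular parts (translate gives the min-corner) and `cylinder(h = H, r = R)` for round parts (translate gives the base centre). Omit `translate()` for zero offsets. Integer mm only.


translate([548, 888, 0]) cylinder(h = 51, r = 390);


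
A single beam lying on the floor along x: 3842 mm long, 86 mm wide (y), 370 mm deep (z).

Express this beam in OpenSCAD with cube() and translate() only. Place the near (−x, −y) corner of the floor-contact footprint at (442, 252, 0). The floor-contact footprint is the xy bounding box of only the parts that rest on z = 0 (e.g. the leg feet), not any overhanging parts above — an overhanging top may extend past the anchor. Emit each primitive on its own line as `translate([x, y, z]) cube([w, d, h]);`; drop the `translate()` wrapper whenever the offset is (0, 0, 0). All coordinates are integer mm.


translate([442, 252, 0]) cube([3842, 86, 370]);


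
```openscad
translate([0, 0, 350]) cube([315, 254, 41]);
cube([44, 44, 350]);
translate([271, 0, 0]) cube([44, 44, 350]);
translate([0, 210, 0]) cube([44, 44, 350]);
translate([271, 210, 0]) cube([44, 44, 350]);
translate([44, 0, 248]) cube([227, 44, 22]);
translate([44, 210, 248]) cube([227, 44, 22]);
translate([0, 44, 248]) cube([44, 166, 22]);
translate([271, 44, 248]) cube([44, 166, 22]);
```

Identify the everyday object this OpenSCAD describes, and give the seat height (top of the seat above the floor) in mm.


A stool. The seat height is 391 mm.

A 315×254×41 slab at z = 350 on four corner posts — a stool. The seat top is 350 + 41 = 391 mm.
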